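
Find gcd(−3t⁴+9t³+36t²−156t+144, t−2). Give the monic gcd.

Euclidean algorithm in ℚ[t]:
  −3t⁴+9t³+36t²−156t+144 = (−3t³+3t²+42t−72)(t−2) + (0)
The last nonzero remainder t−2 is already monic.

t−2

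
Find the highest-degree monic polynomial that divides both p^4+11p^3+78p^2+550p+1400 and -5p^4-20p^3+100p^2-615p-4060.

Repeated division with remainder:
  p^4+11p^3+78p^2+550p+1400 = (-1/5)(-5p^4-20p^3+100p^2-615p-4060) + (7p^3+98p^2+427p+588)
  -5p^4-20p^3+100p^2-615p-4060 = (-(5/7)p+50/7)(7p^3+98p^2+427p+588) + (-295p^2-3245p-8260)
  7p^3+98p^2+427p+588 = (-(7/295)p-21/295)(-295p^2-3245p-8260) + (0)
Last nonzero remainder: -295p^2-3245p-8260. Dividing through by -295 gives the monic gcd p^2+11p+28.

p^2+11p+28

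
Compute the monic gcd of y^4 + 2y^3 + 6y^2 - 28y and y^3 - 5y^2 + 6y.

By polynomial division,
  y^4 + 2y^3 + 6y^2 - 28y = (y + 7)(y^3 - 5y^2 + 6y) + (35y^2 - 70y)
  y^3 - 5y^2 + 6y = ((1/35)y - 3/35)(35y^2 - 70y) + (0)
Last nonzero remainder: 35y^2 - 70y. Dividing through by 35 gives the monic gcd y^2 - 2y.

y^2 - 2y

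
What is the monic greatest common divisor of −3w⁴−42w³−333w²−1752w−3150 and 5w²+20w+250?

Apply the Euclidean algorithm:
  −3w⁴−42w³−333w²−1752w−3150 = (−(3/5)w²−6w−63/5)(5w²+20w+250) + (0)
Last nonzero remainder: 5w²+20w+250. Dividing through by 5 gives the monic gcd w²+4w+50.

w²+4w+50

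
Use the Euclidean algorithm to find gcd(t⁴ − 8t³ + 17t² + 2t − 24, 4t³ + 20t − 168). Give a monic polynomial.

Apply the Euclidean algorithm:
  t⁴ − 8t³ + 17t² + 2t − 24 = ((1/4)t − 2)(4t³ + 20t − 168) + (12t² + 84t − 360)
  4t³ + 20t − 168 = ((1/3)t − 7/3)(12t² + 84t − 360) + (336t − 1008)
  12t² + 84t − 360 = ((1/28)t + 5/14)(336t − 1008) + (0)
Last nonzero remainder: 336t − 1008. Dividing through by 336 gives the monic gcd t − 3.

t − 3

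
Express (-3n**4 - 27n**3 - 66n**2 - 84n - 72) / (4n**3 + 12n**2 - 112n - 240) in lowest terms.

Apply the Euclidean algorithm:
  -3n**4 - 27n**3 - 66n**2 - 84n - 72 = (-(3/4)n - 9/2)(4n**3 + 12n**2 - 112n - 240) + (-96n**2 - 768n - 1152)
  4n**3 + 12n**2 - 112n - 240 = (-(1/24)n + 5/24)(-96n**2 - 768n - 1152) + (0)
Last nonzero remainder: -96n**2 - 768n - 1152. Dividing through by -96 gives the monic gcd n**2 + 8n + 12.
Cancel n**2 + 8n + 12 from numerator and denominator to get the reduced form.

(-3n**2 - 3n - 6)/(4n - 20)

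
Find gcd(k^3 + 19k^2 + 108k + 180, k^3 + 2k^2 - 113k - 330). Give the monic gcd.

k^2 + 13k + 30

Euclidean algorithm in ℚ[k]:
  k^3 + 19k^2 + 108k + 180 = (k^3 + 2k^2 - 113k - 330) + (17k^2 + 221k + 510)
  k^3 + 2k^2 - 113k - 330 = ((1/17)k - 11/17)(17k^2 + 221k + 510) + (0)
Last nonzero remainder: 17k^2 + 221k + 510. Dividing through by 17 gives the monic gcd k^2 + 13k + 30.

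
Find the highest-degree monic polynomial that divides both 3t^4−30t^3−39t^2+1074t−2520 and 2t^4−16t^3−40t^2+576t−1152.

t^2+2t−24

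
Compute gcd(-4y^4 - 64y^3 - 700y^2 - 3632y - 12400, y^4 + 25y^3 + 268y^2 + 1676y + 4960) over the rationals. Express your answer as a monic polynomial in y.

y^2 + 7y + 62

Repeated division with remainder:
  -4y^4 - 64y^3 - 700y^2 - 3632y - 12400 = (-4)(y^4 + 25y^3 + 268y^2 + 1676y + 4960) + (36y^3 + 372y^2 + 3072y + 7440)
  y^4 + 25y^3 + 268y^2 + 1676y + 4960 = ((1/36)y + 11/27)(36y^3 + 372y^2 + 3072y + 7440) + ((280/9)y^2 + (1960/9)y + 17360/9)
  36y^3 + 372y^2 + 3072y + 7440 = ((81/70)y + 27/7)((280/9)y^2 + (1960/9)y + 17360/9) + (0)
Last nonzero remainder: (280/9)y^2 + (1960/9)y + 17360/9. Dividing through by 280/9 gives the monic gcd y^2 + 7y + 62.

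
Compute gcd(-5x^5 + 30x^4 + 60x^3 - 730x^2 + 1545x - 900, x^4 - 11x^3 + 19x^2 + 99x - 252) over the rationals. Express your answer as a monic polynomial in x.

x^2 - 7x + 12

Apply the Euclidean algorithm:
  -5x^5 + 30x^4 + 60x^3 - 730x^2 + 1545x - 900 = (-5x - 25)(x^4 - 11x^3 + 19x^2 + 99x - 252) + (-120x^3 + 240x^2 + 2760x - 7200)
  x^4 - 11x^3 + 19x^2 + 99x - 252 = (-(1/120)x + 3/40)(-120x^3 + 240x^2 + 2760x - 7200) + (24x^2 - 168x + 288)
  -120x^3 + 240x^2 + 2760x - 7200 = (-5x - 25)(24x^2 - 168x + 288) + (0)
Last nonzero remainder: 24x^2 - 168x + 288. Dividing through by 24 gives the monic gcd x^2 - 7x + 12.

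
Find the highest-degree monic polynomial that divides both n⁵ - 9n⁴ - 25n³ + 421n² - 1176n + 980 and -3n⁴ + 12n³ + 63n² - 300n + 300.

n³ - 9n² + 24n - 20

By polynomial division,
  n⁵ - 9n⁴ - 25n³ + 421n² - 1176n + 980 = (-(1/3)n + 5/3)(-3n⁴ + 12n³ + 63n² - 300n + 300) + (-24n³ + 216n² - 576n + 480)
  -3n⁴ + 12n³ + 63n² - 300n + 300 = ((1/8)n + 5/8)(-24n³ + 216n² - 576n + 480) + (0)
Last nonzero remainder: -24n³ + 216n² - 576n + 480. Dividing through by -24 gives the monic gcd n³ - 9n² + 24n - 20.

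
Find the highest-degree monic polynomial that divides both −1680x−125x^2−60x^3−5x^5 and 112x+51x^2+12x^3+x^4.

Apply the Euclidean algorithm:
  −5x^5−60x^3−125x^2−1680x = (−5x+60)(x^4+12x^3+51x^2+112x) + (−525x^3−2625x^2−8400x)
  x^4+12x^3+51x^2+112x = (−(1/525)x−1/75)(−525x^3−2625x^2−8400x) + (0)
Last nonzero remainder: −525x^3−2625x^2−8400x. Dividing through by −525 gives the monic gcd x^3+5x^2+16x.

16x+5x^2+x^3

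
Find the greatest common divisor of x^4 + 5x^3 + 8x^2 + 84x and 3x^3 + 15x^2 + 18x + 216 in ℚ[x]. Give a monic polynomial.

x + 6

Repeated division with remainder:
  x^4 + 5x^3 + 8x^2 + 84x = ((1/3)x)(3x^3 + 15x^2 + 18x + 216) + (2x^2 + 12x)
  3x^3 + 15x^2 + 18x + 216 = ((3/2)x − 3/2)(2x^2 + 12x) + (36x + 216)
  2x^2 + 12x = ((1/18)x)(36x + 216) + (0)
Last nonzero remainder: 36x + 216. Dividing through by 36 gives the monic gcd x + 6.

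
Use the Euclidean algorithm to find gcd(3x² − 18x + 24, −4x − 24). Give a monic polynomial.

1

Repeated division with remainder:
  3x² − 18x + 24 = (−(3/4)x + 9)(−4x − 24) + (240)
  −4x − 24 = (−(1/60)x − 1/10)(240) + (0)
The last nonzero remainder is the constant 240, so the polynomials are coprime and gcd = 1.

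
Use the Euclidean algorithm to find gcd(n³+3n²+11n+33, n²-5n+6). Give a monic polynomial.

1

Repeated division with remainder:
  n³+3n²+11n+33 = (n+8)(n²-5n+6) + (45n-15)
  n²-5n+6 = ((1/45)n-14/135)(45n-15) + (40/9)
  45n-15 = ((81/8)n-27/8)(40/9) + (0)
The last nonzero remainder is the constant 40/9, so the polynomials are coprime and gcd = 1.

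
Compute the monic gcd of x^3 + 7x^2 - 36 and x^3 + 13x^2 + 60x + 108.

x + 6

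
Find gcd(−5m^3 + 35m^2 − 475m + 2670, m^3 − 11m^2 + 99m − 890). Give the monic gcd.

m^2 − m + 89

Euclidean algorithm in ℚ[m]:
  −5m^3 + 35m^2 − 475m + 2670 = (−5)(m^3 − 11m^2 + 99m − 890) + (−20m^2 + 20m − 1780)
  m^3 − 11m^2 + 99m − 890 = (−(1/20)m + 1/2)(−20m^2 + 20m − 1780) + (0)
Last nonzero remainder: −20m^2 + 20m − 1780. Dividing through by −20 gives the monic gcd m^2 − m + 89.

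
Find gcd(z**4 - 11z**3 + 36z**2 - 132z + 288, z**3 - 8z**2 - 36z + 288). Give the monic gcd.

z - 8

By polynomial division,
  z**4 - 11z**3 + 36z**2 - 132z + 288 = (z - 3)(z**3 - 8z**2 - 36z + 288) + (48z**2 - 528z + 1152)
  z**3 - 8z**2 - 36z + 288 = ((1/48)z + 1/16)(48z**2 - 528z + 1152) + (-27z + 216)
  48z**2 - 528z + 1152 = (-(16/9)z + 16/3)(-27z + 216) + (0)
Last nonzero remainder: -27z + 216. Dividing through by -27 gives the monic gcd z - 8.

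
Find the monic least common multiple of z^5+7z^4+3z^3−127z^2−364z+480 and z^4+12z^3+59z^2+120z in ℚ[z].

By polynomial division,
  z^5+7z^4+3z^3−127z^2−364z+480 = (z−5)(z^4+12z^3+59z^2+120z) + (4z^3+48z^2+236z+480)
  z^4+12z^3+59z^2+120z = ((1/4)z)(4z^3+48z^2+236z+480) + (0)
Last nonzero remainder: 4z^3+48z^2+236z+480. Dividing through by 4 gives the monic gcd z^3+12z^2+59z+120.
Then lcm(f, g) = f·g / gcd(f, g); expanding and making the result monic gives the answer.

z^6+7z^5+3z^4−127z^3−364z^2+480z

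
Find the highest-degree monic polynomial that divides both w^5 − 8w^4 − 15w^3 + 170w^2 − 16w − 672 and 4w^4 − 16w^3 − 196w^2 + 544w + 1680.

Repeated division with remainder:
  w^5 − 8w^4 − 15w^3 + 170w^2 − 16w − 672 = ((1/4)w − 1)(4w^4 − 16w^3 − 196w^2 + 544w + 1680) + (18w^3 − 162w^2 + 108w + 1008)
  4w^4 − 16w^3 − 196w^2 + 544w + 1680 = ((2/9)w + 10/9)(18w^3 − 162w^2 + 108w + 1008) + (−40w^2 + 200w + 560)
  18w^3 − 162w^2 + 108w + 1008 = (−(9/20)w + 9/5)(−40w^2 + 200w + 560) + (0)
Last nonzero remainder: −40w^2 + 200w + 560. Dividing through by −40 gives the monic gcd w^2 − 5w − 14.

w^2 − 5w − 14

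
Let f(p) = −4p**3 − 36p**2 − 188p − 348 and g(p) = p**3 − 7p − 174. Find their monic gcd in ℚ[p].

Euclidean algorithm in ℚ[p]:
  −4p**3 − 36p**2 − 188p − 348 = (−4)(p**3 − 7p − 174) + (−36p**2 − 216p − 1044)
  p**3 − 7p − 174 = (−(1/36)p + 1/6)(−36p**2 − 216p − 1044) + (0)
Last nonzero remainder: −36p**2 − 216p − 1044. Dividing through by −36 gives the monic gcd p**2 + 6p + 29.

p**2 + 6p + 29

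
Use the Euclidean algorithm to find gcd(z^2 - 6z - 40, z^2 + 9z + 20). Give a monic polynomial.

z + 4

By polynomial division,
  z^2 - 6z - 40 = (z^2 + 9z + 20) + (-15z - 60)
  z^2 + 9z + 20 = (-(1/15)z - 1/3)(-15z - 60) + (0)
Last nonzero remainder: -15z - 60. Dividing through by -15 gives the monic gcd z + 4.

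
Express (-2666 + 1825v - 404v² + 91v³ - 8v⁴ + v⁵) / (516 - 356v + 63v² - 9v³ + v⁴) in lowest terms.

(31 - 5v + v²)/(-6 + v)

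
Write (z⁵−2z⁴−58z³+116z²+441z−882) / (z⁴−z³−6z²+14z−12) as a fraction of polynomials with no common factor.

(z³−3z²−49z+147)/(z²−2z+2)

By polynomial division,
  z⁵−2z⁴−58z³+116z²+441z−882 = (z−1)(z⁴−z³−6z²+14z−12) + (−53z³+96z²+467z−894)
  z⁴−z³−6z²+14z−12 = (−(1/53)z−43/2809)(−53z³+96z²+467z−894) + ((12025/2809)z²+(12025/2809)z−72150/2809)
  −53z³+96z²+467z−894 = (−(148877/12025)z+418541/12025)((12025/2809)z²+(12025/2809)z−72150/2809) + (0)
Last nonzero remainder: (12025/2809)z²+(12025/2809)z−72150/2809. Dividing through by 12025/2809 gives the monic gcd z²+z−6.
Cancel z²+z−6 from numerator and denominator to get the reduced form.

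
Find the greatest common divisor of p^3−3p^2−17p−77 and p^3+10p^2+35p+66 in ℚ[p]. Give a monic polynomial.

Euclidean algorithm in ℚ[p]:
  p^3−3p^2−17p−77 = (p^3+10p^2+35p+66) + (−13p^2−52p−143)
  p^3+10p^2+35p+66 = (−(1/13)p−6/13)(−13p^2−52p−143) + (0)
Last nonzero remainder: −13p^2−52p−143. Dividing through by −13 gives the monic gcd p^2+4p+11.

p^2+4p+11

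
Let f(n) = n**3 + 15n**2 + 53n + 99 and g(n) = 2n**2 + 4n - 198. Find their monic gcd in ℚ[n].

n + 11

Repeated division with remainder:
  n**3 + 15n**2 + 53n + 99 = ((1/2)n + 13/2)(2n**2 + 4n - 198) + (126n + 1386)
  2n**2 + 4n - 198 = ((1/63)n - 1/7)(126n + 1386) + (0)
Last nonzero remainder: 126n + 1386. Dividing through by 126 gives the monic gcd n + 11.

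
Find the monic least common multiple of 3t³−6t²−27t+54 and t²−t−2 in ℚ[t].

t⁴−t³−11t²+9t+18

By polynomial division,
  3t³−6t²−27t+54 = (3t−3)(t²−t−2) + (−24t+48)
  t²−t−2 = (−(1/24)t−1/24)(−24t+48) + (0)
Last nonzero remainder: −24t+48. Dividing through by −24 gives the monic gcd t−2.
Then lcm(f, g) = f·g / gcd(f, g); expanding and making the result monic gives the answer.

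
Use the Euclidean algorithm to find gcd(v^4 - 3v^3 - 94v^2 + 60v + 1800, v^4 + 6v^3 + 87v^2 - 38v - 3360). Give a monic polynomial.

v^2 + v - 30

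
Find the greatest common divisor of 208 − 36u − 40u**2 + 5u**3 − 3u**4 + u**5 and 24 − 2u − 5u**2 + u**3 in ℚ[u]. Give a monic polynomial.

−8 − 2u + u**2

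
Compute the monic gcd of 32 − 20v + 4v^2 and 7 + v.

Euclidean algorithm in ℚ[v]:
  4v^2 − 20v + 32 = (4v − 48)(v + 7) + (368)
  v + 7 = ((1/368)v + 7/368)(368) + (0)
The last nonzero remainder is the constant 368, so the polynomials are coprime and gcd = 1.

1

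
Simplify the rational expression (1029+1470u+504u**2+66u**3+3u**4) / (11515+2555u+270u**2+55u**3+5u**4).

(21+24u+3u**2)/(235-15u+5u**2)

Repeated division with remainder:
  3u**4+66u**3+504u**2+1470u+1029 = (3/5)(5u**4+55u**3+270u**2+2555u+11515) + (33u**3+342u**2-63u-5880)
  5u**4+55u**3+270u**2+2555u+11515 = ((5/33)u+35/363)(33u**3+342u**2-63u-5880) + ((29835/121)u**2+(417690/121)u+1461915/121)
  33u**3+342u**2-63u-5880 = ((1331/9945)u-968/1989)((29835/121)u**2+(417690/121)u+1461915/121) + (0)
Last nonzero remainder: (29835/121)u**2+(417690/121)u+1461915/121. Dividing through by 29835/121 gives the monic gcd u**2+14u+49.
Cancel u**2+14u+49 from numerator and denominator to get the reduced form.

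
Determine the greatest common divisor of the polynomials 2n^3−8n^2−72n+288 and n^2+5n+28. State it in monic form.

1

Euclidean algorithm in ℚ[n]:
  2n^3−8n^2−72n+288 = (2n−18)(n^2+5n+28) + (−38n+792)
  n^2+5n+28 = (−(1/38)n−491/722)(−38n+792) + (204544/361)
  −38n+792 = (−(6859/102272)n+35739/25568)(204544/361) + (0)
The last nonzero remainder is the constant 204544/361, so the polynomials are coprime and gcd = 1.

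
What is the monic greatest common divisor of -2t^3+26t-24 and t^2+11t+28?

Euclidean algorithm in ℚ[t]:
  -2t^3+26t-24 = (-2t+22)(t^2+11t+28) + (-160t-640)
  t^2+11t+28 = (-(1/160)t-7/160)(-160t-640) + (0)
Last nonzero remainder: -160t-640. Dividing through by -160 gives the monic gcd t+4.

t+4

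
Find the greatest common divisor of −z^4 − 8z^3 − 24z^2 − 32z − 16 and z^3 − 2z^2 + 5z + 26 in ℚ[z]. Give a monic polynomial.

z + 2

Euclidean algorithm in ℚ[z]:
  −z^4 − 8z^3 − 24z^2 − 32z − 16 = (−z − 10)(z^3 − 2z^2 + 5z + 26) + (−39z^2 + 44z + 244)
  z^3 − 2z^2 + 5z + 26 = (−(1/39)z + 34/1521)(−39z^2 + 44z + 244) + ((15625/1521)z + 31250/1521)
  −39z^2 + 44z + 244 = (−(59319/15625)z + 185562/15625)((15625/1521)z + 31250/1521) + (0)
Last nonzero remainder: (15625/1521)z + 31250/1521. Dividing through by 15625/1521 gives the monic gcd z + 2.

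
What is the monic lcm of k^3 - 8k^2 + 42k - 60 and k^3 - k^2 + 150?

Apply the Euclidean algorithm:
  k^3 - 8k^2 + 42k - 60 = (k^3 - k^2 + 150) + (-7k^2 + 42k - 210)
  k^3 - k^2 + 150 = (-(1/7)k - 5/7)(-7k^2 + 42k - 210) + (0)
Last nonzero remainder: -7k^2 + 42k - 210. Dividing through by -7 gives the monic gcd k^2 - 6k + 30.
Then lcm(f, g) = f·g / gcd(f, g); expanding and making the result monic gives the answer.

k^4 - 3k^3 + 2k^2 + 150k - 300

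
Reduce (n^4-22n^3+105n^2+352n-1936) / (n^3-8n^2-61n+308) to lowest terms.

(n^2-7n-44)/(n+7)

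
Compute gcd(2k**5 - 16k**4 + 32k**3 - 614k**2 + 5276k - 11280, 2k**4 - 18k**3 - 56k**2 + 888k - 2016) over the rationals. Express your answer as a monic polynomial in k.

Repeated division with remainder:
  2k**5 - 16k**4 + 32k**3 - 614k**2 + 5276k - 11280 = (k + 1)(2k**4 - 18k**3 - 56k**2 + 888k - 2016) + (106k**3 - 1446k**2 + 6404k - 9264)
  2k**4 - 18k**3 - 56k**2 + 888k - 2016 = ((1/53)k + 246/2809)(106k**3 - 1446k**2 + 6404k - 9264) + (-(141000/2809)k**2 + (1410000/2809)k - 3384000/2809)
  106k**3 - 1446k**2 + 6404k - 9264 = (-(148877/70500)k + 542137/70500)(-(141000/2809)k**2 + (1410000/2809)k - 3384000/2809) + (0)
Last nonzero remainder: -(141000/2809)k**2 + (1410000/2809)k - 3384000/2809. Dividing through by -141000/2809 gives the monic gcd k**2 - 10k + 24.

k**2 - 10k + 24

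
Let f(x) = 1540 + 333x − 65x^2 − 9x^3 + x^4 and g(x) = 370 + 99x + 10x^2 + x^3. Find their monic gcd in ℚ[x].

Euclidean algorithm in ℚ[x]:
  x^4 − 9x^3 − 65x^2 + 333x + 1540 = (x − 19)(x^3 + 10x^2 + 99x + 370) + (26x^2 + 1844x + 8570)
  x^3 + 10x^2 + 99x + 370 = ((1/26)x − 396/169)(26x^2 + 1844x + 8570) + ((691250/169)x + 3456250/169)
  26x^2 + 1844x + 8570 = ((2197/345625)x + 144833/345625)((691250/169)x + 3456250/169) + (0)
Last nonzero remainder: (691250/169)x + 3456250/169. Dividing through by 691250/169 gives the monic gcd x + 5.

5 + x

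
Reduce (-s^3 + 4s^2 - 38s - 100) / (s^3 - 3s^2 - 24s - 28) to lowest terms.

(-s^2 + 6s - 50)/(s^2 - 5s - 14)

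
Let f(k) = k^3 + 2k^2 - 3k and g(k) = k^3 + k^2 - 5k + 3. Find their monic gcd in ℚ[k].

Apply the Euclidean algorithm:
  k^3 + 2k^2 - 3k = (k^3 + k^2 - 5k + 3) + (k^2 + 2k - 3)
  k^3 + k^2 - 5k + 3 = (k - 1)(k^2 + 2k - 3) + (0)
The last nonzero remainder k^2 + 2k - 3 is already monic.

k^2 + 2k - 3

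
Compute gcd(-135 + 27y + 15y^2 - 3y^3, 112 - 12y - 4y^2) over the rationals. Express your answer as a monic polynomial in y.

By polynomial division,
  -3y^3 + 15y^2 + 27y - 135 = ((3/4)y - 6)(-4y^2 - 12y + 112) + (-129y + 537)
  -4y^2 - 12y + 112 = ((4/129)y + 1232/5547)(-129y + 537) + (-13440/1849)
  -129y + 537 = ((79507/4480)y - 330971/4480)(-13440/1849) + (0)
The last nonzero remainder is the constant -13440/1849, so the polynomials are coprime and gcd = 1.

1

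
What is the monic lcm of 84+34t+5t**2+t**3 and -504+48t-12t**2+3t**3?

Repeated division with remainder:
  t**3+5t**2+34t+84 = (1/3)(3t**3-12t**2+48t-504) + (9t**2+18t+252)
  3t**3-12t**2+48t-504 = ((1/3)t-2)(9t**2+18t+252) + (0)
Last nonzero remainder: 9t**2+18t+252. Dividing through by 9 gives the monic gcd t**2+2t+28.
Then lcm(f, g) = f·g / gcd(f, g); expanding and making the result monic gives the answer.

-504-120t+4t**2-t**3+t**4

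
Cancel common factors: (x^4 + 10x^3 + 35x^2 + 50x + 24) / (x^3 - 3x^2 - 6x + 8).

Apply the Euclidean algorithm:
  x^4 + 10x^3 + 35x^2 + 50x + 24 = (x + 13)(x^3 - 3x^2 - 6x + 8) + (80x^2 + 120x - 80)
  x^3 - 3x^2 - 6x + 8 = ((1/80)x - 9/160)(80x^2 + 120x - 80) + ((7/4)x + 7/2)
  80x^2 + 120x - 80 = ((320/7)x - 160/7)((7/4)x + 7/2) + (0)
Last nonzero remainder: (7/4)x + 7/2. Dividing through by 7/4 gives the monic gcd x + 2.
Cancel x + 2 from numerator and denominator to get the reduced form.

(x^3 + 8x^2 + 19x + 12)/(x^2 - 5x + 4)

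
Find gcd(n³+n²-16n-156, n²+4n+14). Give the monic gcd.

1

By polynomial division,
  n³+n²-16n-156 = (n-3)(n²+4n+14) + (-18n-114)
  n²+4n+14 = (-(1/18)n+7/54)(-18n-114) + (259/9)
  -18n-114 = (-(162/259)n-1026/259)(259/9) + (0)
The last nonzero remainder is the constant 259/9, so the polynomials are coprime and gcd = 1.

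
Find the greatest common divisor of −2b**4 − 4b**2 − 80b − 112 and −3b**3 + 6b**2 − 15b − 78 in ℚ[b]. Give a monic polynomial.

By polynomial division,
  −2b**4 − 4b**2 − 80b − 112 = ((2/3)b + 4/3)(−3b**3 + 6b**2 − 15b − 78) + (−2b**2 − 8b − 8)
  −3b**3 + 6b**2 − 15b − 78 = ((3/2)b − 9)(−2b**2 − 8b − 8) + (−75b − 150)
  −2b**2 − 8b − 8 = ((2/75)b + 4/75)(−75b − 150) + (0)
Last nonzero remainder: −75b − 150. Dividing through by −75 gives the monic gcd b + 2.

b + 2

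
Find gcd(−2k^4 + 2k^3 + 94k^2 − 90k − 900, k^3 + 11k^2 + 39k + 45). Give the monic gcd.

k + 3

Euclidean algorithm in ℚ[k]:
  −2k^4 + 2k^3 + 94k^2 − 90k − 900 = (−2k + 24)(k^3 + 11k^2 + 39k + 45) + (−92k^2 − 936k − 1980)
  k^3 + 11k^2 + 39k + 45 = (−(1/92)k − 19/2116)(−92k^2 − 936k − 1980) + ((4800/529)k + 14400/529)
  −92k^2 − 936k − 1980 = (−(12167/1200)k − 5819/80)((4800/529)k + 14400/529) + (0)
Last nonzero remainder: (4800/529)k + 14400/529. Dividing through by 4800/529 gives the monic gcd k + 3.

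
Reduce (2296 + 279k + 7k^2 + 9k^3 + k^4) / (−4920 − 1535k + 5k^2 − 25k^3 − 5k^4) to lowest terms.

Apply the Euclidean algorithm:
  k^4 + 9k^3 + 7k^2 + 279k + 2296 = (−1/5)(−5k^4 − 25k^3 + 5k^2 − 1535k − 4920) + (4k^3 + 8k^2 − 28k + 1312)
  −5k^4 − 25k^3 + 5k^2 − 1535k − 4920 = (−(5/4)k − 15/4)(4k^3 + 8k^2 − 28k + 1312) + (0)
Last nonzero remainder: 4k^3 + 8k^2 − 28k + 1312. Dividing through by 4 gives the monic gcd k^3 + 2k^2 − 7k + 328.
Cancel k^3 + 2k^2 − 7k + 328 from numerator and denominator to get the reduced form.

(−7 − k)/(15 + 5k)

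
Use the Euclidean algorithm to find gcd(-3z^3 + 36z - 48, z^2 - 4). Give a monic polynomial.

Euclidean algorithm in ℚ[z]:
  -3z^3 + 36z - 48 = (-3z)(z^2 - 4) + (24z - 48)
  z^2 - 4 = ((1/24)z + 1/12)(24z - 48) + (0)
Last nonzero remainder: 24z - 48. Dividing through by 24 gives the monic gcd z - 2.

z - 2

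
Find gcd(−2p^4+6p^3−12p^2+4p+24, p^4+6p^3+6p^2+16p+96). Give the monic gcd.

By polynomial division,
  −2p^4+6p^3−12p^2+4p+24 = (−2)(p^4+6p^3+6p^2+16p+96) + (18p^3+36p+216)
  p^4+6p^3+6p^2+16p+96 = ((1/18)p+1/3)(18p^3+36p+216) + (4p^2−8p+24)
  18p^3+36p+216 = ((9/2)p+9)(4p^2−8p+24) + (0)
Last nonzero remainder: 4p^2−8p+24. Dividing through by 4 gives the monic gcd p^2−2p+6.

p^2−2p+6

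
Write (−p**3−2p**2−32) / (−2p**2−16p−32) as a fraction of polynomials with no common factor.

(p**2−2p+8)/(2p+8)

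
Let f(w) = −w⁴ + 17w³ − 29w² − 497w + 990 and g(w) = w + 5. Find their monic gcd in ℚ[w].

w + 5

By polynomial division,
  −w⁴ + 17w³ − 29w² − 497w + 990 = (−w³ + 22w² − 139w + 198)(w + 5) + (0)
The last nonzero remainder w + 5 is already monic.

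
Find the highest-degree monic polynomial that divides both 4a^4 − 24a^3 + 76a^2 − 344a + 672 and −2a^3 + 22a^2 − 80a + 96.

a^2 − 7a + 12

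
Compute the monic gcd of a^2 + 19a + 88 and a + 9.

1

Apply the Euclidean algorithm:
  a^2 + 19a + 88 = (a + 10)(a + 9) + (−2)
  a + 9 = (−(1/2)a − 9/2)(−2) + (0)
The last nonzero remainder is the constant −2, so the polynomials are coprime and gcd = 1.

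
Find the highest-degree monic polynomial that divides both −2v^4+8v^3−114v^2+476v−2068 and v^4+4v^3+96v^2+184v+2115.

v^2+2v+47

By polynomial division,
  −2v^4+8v^3−114v^2+476v−2068 = (−2)(v^4+4v^3+96v^2+184v+2115) + (16v^3+78v^2+844v+2162)
  v^4+4v^3+96v^2+184v+2115 = ((1/16)v−7/128)(16v^3+78v^2+844v+2162) + ((3041/64)v^2+(3041/32)v+142927/64)
  16v^3+78v^2+844v+2162 = ((1024/3041)v+2944/3041)((3041/64)v^2+(3041/32)v+142927/64) + (0)
Last nonzero remainder: (3041/64)v^2+(3041/32)v+142927/64. Dividing through by 3041/64 gives the monic gcd v^2+2v+47.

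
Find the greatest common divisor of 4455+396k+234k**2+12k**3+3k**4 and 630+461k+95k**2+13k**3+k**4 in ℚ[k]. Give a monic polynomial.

By polynomial division,
  3k**4+12k**3+234k**2+396k+4455 = (3)(k**4+13k**3+95k**2+461k+630) + (-27k**3-51k**2-987k+2565)
  k**4+13k**3+95k**2+461k+630 = (-(1/27)k-100/243)(-27k**3-51k**2-987k+2565) + ((3034/81)k**2+(12136/81)k+15170/9)
  -27k**3-51k**2-987k+2565 = (-(2187/3034)k+4617/3034)((3034/81)k**2+(12136/81)k+15170/9) + (0)
Last nonzero remainder: (3034/81)k**2+(12136/81)k+15170/9. Dividing through by 3034/81 gives the monic gcd k**2+4k+45.

45+4k+k**2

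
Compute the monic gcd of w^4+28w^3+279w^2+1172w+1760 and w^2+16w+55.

w^2+16w+55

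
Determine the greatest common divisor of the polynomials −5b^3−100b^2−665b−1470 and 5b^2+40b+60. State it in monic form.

Apply the Euclidean algorithm:
  −5b^3−100b^2−665b−1470 = (−b−12)(5b^2+40b+60) + (−125b−750)
  5b^2+40b+60 = (−(1/25)b−2/25)(−125b−750) + (0)
Last nonzero remainder: −125b−750. Dividing through by −125 gives the monic gcd b+6.

b+6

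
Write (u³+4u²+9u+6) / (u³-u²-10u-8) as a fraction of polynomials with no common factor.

(u²+3u+6)/(u²-2u-8)

By polynomial division,
  u³+4u²+9u+6 = (u³-u²-10u-8) + (5u²+19u+14)
  u³-u²-10u-8 = ((1/5)u-24/25)(5u²+19u+14) + ((136/25)u+136/25)
  5u²+19u+14 = ((125/136)u+175/68)((136/25)u+136/25) + (0)
Last nonzero remainder: (136/25)u+136/25. Dividing through by 136/25 gives the monic gcd u+1.
Cancel u+1 from numerator and denominator to get the reduced form.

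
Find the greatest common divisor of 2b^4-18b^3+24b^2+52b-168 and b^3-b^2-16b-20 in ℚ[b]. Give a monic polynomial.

b+2

Euclidean algorithm in ℚ[b]:
  2b^4-18b^3+24b^2+52b-168 = (2b-16)(b^3-b^2-16b-20) + (40b^2-164b-488)
  b^3-b^2-16b-20 = ((1/40)b+31/400)(40b^2-164b-488) + ((891/100)b+891/50)
  40b^2-164b-488 = ((4000/891)b-24400/891)((891/100)b+891/50) + (0)
Last nonzero remainder: (891/100)b+891/50. Dividing through by 891/100 gives the monic gcd b+2.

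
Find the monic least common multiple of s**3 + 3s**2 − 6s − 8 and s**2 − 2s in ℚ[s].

Apply the Euclidean algorithm:
  s**3 + 3s**2 − 6s − 8 = (s + 5)(s**2 − 2s) + (4s − 8)
  s**2 − 2s = ((1/4)s)(4s − 8) + (0)
Last nonzero remainder: 4s − 8. Dividing through by 4 gives the monic gcd s − 2.
Then lcm(f, g) = f·g / gcd(f, g); expanding and making the result monic gives the answer.

s**4 + 3s**3 − 6s**2 − 8s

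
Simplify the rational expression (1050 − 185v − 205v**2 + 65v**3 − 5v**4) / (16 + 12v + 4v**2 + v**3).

(525 − 355v + 75v**2 − 5v**3)/(8 + 2v + v**2)

By polynomial division,
  −5v**4 + 65v**3 − 205v**2 − 185v + 1050 = (−5v + 85)(v**3 + 4v**2 + 12v + 16) + (−485v**2 − 1125v − 310)
  v**3 + 4v**2 + 12v + 16 = (−(1/485)v − 163/47045)(−485v**2 − 1125v − 310) + ((70219/9409)v + 140438/9409)
  −485v**2 − 1125v − 310 = (−(4563365/70219)v − 1458395/70219)((70219/9409)v + 140438/9409) + (0)
Last nonzero remainder: (70219/9409)v + 140438/9409. Dividing through by 70219/9409 gives the monic gcd v + 2.
Cancel v + 2 from numerator and denominator to get the reduced form.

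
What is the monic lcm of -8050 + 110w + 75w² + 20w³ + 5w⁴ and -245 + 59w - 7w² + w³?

Apply the Euclidean algorithm:
  5w⁴ + 20w³ + 75w² + 110w - 8050 = (5w + 55)(w³ - 7w² + 59w - 245) + (165w² - 1910w + 5425)
  w³ - 7w² + 59w - 245 = ((1/165)w + 151/5445)(165w² - 1910w + 5425) + ((86128/1089)w - 430640/1089)
  165w² - 1910w + 5425 = ((179685/86128)w - 168795/12304)((86128/1089)w - 430640/1089) + (0)
Last nonzero remainder: (86128/1089)w - 430640/1089. Dividing through by 86128/1089 gives the monic gcd w - 5.
Then lcm(f, g) = f·g / gcd(f, g); expanding and making the result monic gives the answer.

-78890 + 4298w - 919w² + 188w³ + 56w⁴ + 2w⁵ + w⁶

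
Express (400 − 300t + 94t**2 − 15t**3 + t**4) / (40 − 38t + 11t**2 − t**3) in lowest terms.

(−20 + 6t − t**2)/(−2 + t)

Repeated division with remainder:
  t**4 − 15t**3 + 94t**2 − 300t + 400 = (−t + 4)(−t**3 + 11t**2 − 38t + 40) + (12t**2 − 108t + 240)
  −t**3 + 11t**2 − 38t + 40 = (−(1/12)t + 1/6)(12t**2 − 108t + 240) + (0)
Last nonzero remainder: 12t**2 − 108t + 240. Dividing through by 12 gives the monic gcd t**2 − 9t + 20.
Cancel t**2 − 9t + 20 from numerator and denominator to get the reduced form.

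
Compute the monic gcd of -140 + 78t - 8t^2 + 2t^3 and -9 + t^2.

By polynomial division,
  2t^3 - 8t^2 + 78t - 140 = (2t - 8)(t^2 - 9) + (96t - 212)
  t^2 - 9 = ((1/96)t + 53/2304)(96t - 212) + (-2375/576)
  96t - 212 = (-(55296/2375)t + 122112/2375)(-2375/576) + (0)
The last nonzero remainder is the constant -2375/576, so the polynomials are coprime and gcd = 1.

1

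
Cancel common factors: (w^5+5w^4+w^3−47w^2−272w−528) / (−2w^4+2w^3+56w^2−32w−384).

(−w^2−2w−11)/(2w−8)

Euclidean algorithm in ℚ[w]:
  w^5+5w^4+w^3−47w^2−272w−528 = (−(1/2)w−3)(−2w^4+2w^3+56w^2−32w−384) + (35w^3+105w^2−560w−1680)
  −2w^4+2w^3+56w^2−32w−384 = (−(2/35)w+8/35)(35w^3+105w^2−560w−1680) + (0)
Last nonzero remainder: 35w^3+105w^2−560w−1680. Dividing through by 35 gives the monic gcd w^3+3w^2−16w−48.
Cancel w^3+3w^2−16w−48 from numerator and denominator to get the reduced form.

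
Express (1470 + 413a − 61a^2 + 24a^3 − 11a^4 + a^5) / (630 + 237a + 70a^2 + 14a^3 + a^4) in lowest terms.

(98 + 21a − 12a^2 + a^3)/(42 + 13a + a^2)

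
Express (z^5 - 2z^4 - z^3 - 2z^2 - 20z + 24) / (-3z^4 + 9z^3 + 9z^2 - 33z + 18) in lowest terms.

Apply the Euclidean algorithm:
  z^5 - 2z^4 - z^3 - 2z^2 - 20z + 24 = (-(1/3)z - 1/3)(-3z^4 + 9z^3 + 9z^2 - 33z + 18) + (5z^3 - 10z^2 - 25z + 30)
  -3z^4 + 9z^3 + 9z^2 - 33z + 18 = (-(3/5)z + 3/5)(5z^3 - 10z^2 - 25z + 30) + (0)
Last nonzero remainder: 5z^3 - 10z^2 - 25z + 30. Dividing through by 5 gives the monic gcd z^3 - 2z^2 - 5z + 6.
Cancel z^3 - 2z^2 - 5z + 6 from numerator and denominator to get the reduced form.

(-z^2 - 4)/(3z - 3)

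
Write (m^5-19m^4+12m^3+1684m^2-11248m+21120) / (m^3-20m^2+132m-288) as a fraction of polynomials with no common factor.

(m^3-5m^2-106m+440)/(m-6)

Repeated division with remainder:
  m^5-19m^4+12m^3+1684m^2-11248m+21120 = (m^2+m-100)(m^3-20m^2+132m-288) + (-160m^2+2240m-7680)
  m^3-20m^2+132m-288 = (-(1/160)m+3/80)(-160m^2+2240m-7680) + (0)
Last nonzero remainder: -160m^2+2240m-7680. Dividing through by -160 gives the monic gcd m^2-14m+48.
Cancel m^2-14m+48 from numerator and denominator to get the reduced form.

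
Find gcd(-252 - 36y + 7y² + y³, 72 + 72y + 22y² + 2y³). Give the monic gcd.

Apply the Euclidean algorithm:
  y³ + 7y² - 36y - 252 = (1/2)(2y³ + 22y² + 72y + 72) + (-4y² - 72y - 288)
  2y³ + 22y² + 72y + 72 = (-(1/2)y + 7/2)(-4y² - 72y - 288) + (180y + 1080)
  -4y² - 72y - 288 = (-(1/45)y - 4/15)(180y + 1080) + (0)
Last nonzero remainder: 180y + 1080. Dividing through by 180 gives the monic gcd y + 6.

6 + y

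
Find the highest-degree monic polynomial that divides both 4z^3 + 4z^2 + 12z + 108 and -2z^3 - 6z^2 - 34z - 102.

z + 3

Apply the Euclidean algorithm:
  4z^3 + 4z^2 + 12z + 108 = (-2)(-2z^3 - 6z^2 - 34z - 102) + (-8z^2 - 56z - 96)
  -2z^3 - 6z^2 - 34z - 102 = ((1/4)z - 1)(-8z^2 - 56z - 96) + (-66z - 198)
  -8z^2 - 56z - 96 = ((4/33)z + 16/33)(-66z - 198) + (0)
Last nonzero remainder: -66z - 198. Dividing through by -66 gives the monic gcd z + 3.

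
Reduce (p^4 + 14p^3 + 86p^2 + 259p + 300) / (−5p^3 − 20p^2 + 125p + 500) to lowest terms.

Apply the Euclidean algorithm:
  p^4 + 14p^3 + 86p^2 + 259p + 300 = (−(1/5)p − 2)(−5p^3 − 20p^2 + 125p + 500) + (71p^2 + 609p + 1300)
  −5p^3 − 20p^2 + 125p + 500 = (−(5/71)p + 1625/5041)(71p^2 + 609p + 1300) + ((102000/5041)p + 408000/5041)
  71p^2 + 609p + 1300 = ((357911/102000)p + 65533/4080)((102000/5041)p + 408000/5041) + (0)
Last nonzero remainder: (102000/5041)p + 408000/5041. Dividing through by 102000/5041 gives the monic gcd p + 4.
Cancel p + 4 from numerator and denominator to get the reduced form.

(−p^3 − 10p^2 − 46p − 75)/(5p^2 − 125)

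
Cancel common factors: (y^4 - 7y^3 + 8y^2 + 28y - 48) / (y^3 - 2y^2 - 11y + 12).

(y^3 - 3y^2 - 4y + 12)/(y^2 + 2y - 3)

Euclidean algorithm in ℚ[y]:
  y^4 - 7y^3 + 8y^2 + 28y - 48 = (y - 5)(y^3 - 2y^2 - 11y + 12) + (9y^2 - 39y + 12)
  y^3 - 2y^2 - 11y + 12 = ((1/9)y + 7/27)(9y^2 - 39y + 12) + (-(20/9)y + 80/9)
  9y^2 - 39y + 12 = (-(81/20)y + 27/20)(-(20/9)y + 80/9) + (0)
Last nonzero remainder: -(20/9)y + 80/9. Dividing through by -20/9 gives the monic gcd y - 4.
Cancel y - 4 from numerator and denominator to get the reduced form.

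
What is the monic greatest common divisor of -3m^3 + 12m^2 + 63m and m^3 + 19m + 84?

m + 3

Euclidean algorithm in ℚ[m]:
  -3m^3 + 12m^2 + 63m = (-3)(m^3 + 19m + 84) + (12m^2 + 120m + 252)
  m^3 + 19m + 84 = ((1/12)m - 5/6)(12m^2 + 120m + 252) + (98m + 294)
  12m^2 + 120m + 252 = ((6/49)m + 6/7)(98m + 294) + (0)
Last nonzero remainder: 98m + 294. Dividing through by 98 gives the monic gcd m + 3.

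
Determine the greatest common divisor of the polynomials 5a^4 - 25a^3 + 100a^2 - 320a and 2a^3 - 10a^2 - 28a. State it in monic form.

a

Euclidean algorithm in ℚ[a]:
  5a^4 - 25a^3 + 100a^2 - 320a = ((5/2)a)(2a^3 - 10a^2 - 28a) + (170a^2 - 320a)
  2a^3 - 10a^2 - 28a = ((1/85)a - 53/1445)(170a^2 - 320a) + (-(11484/289)a)
  170a^2 - 320a = (-(24565/5742)a + 23120/2871)(-(11484/289)a) + (0)
Last nonzero remainder: -(11484/289)a. Dividing through by -11484/289 gives the monic gcd a.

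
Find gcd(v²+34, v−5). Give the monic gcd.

Apply the Euclidean algorithm:
  v²+34 = (v+5)(v−5) + (59)
  v−5 = ((1/59)v−5/59)(59) + (0)
The last nonzero remainder is the constant 59, so the polynomials are coprime and gcd = 1.

1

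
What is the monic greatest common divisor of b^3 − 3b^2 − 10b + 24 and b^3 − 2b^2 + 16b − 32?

b − 2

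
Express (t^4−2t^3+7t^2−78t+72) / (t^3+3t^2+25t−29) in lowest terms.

Apply the Euclidean algorithm:
  t^4−2t^3+7t^2−78t+72 = (t−5)(t^3+3t^2+25t−29) + (−3t^2+76t−73)
  t^3+3t^2+25t−29 = (−(1/3)t−85/9)(−3t^2+76t−73) + ((6466/9)t−6466/9)
  −3t^2+76t−73 = (−(27/6466)t+657/6466)((6466/9)t−6466/9) + (0)
Last nonzero remainder: (6466/9)t−6466/9. Dividing through by 6466/9 gives the monic gcd t−1.
Cancel t−1 from numerator and denominator to get the reduced form.

(t^3−t^2+6t−72)/(t^2+4t+29)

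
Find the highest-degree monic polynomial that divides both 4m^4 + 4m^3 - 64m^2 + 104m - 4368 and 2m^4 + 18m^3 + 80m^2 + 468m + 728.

Repeated division with remainder:
  4m^4 + 4m^3 - 64m^2 + 104m - 4368 = (2)(2m^4 + 18m^3 + 80m^2 + 468m + 728) + (-32m^3 - 224m^2 - 832m - 5824)
  2m^4 + 18m^3 + 80m^2 + 468m + 728 = (-(1/16)m - 1/8)(-32m^3 - 224m^2 - 832m - 5824) + (0)
Last nonzero remainder: -32m^3 - 224m^2 - 832m - 5824. Dividing through by -32 gives the monic gcd m^3 + 7m^2 + 26m + 182.

m^3 + 7m^2 + 26m + 182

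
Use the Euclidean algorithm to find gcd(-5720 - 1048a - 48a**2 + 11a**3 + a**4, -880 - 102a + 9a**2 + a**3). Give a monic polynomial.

-110 + a + a**2

Euclidean algorithm in ℚ[a]:
  a**4 + 11a**3 - 48a**2 - 1048a - 5720 = (a + 2)(a**3 + 9a**2 - 102a - 880) + (36a**2 + 36a - 3960)
  a**3 + 9a**2 - 102a - 880 = ((1/36)a + 2/9)(36a**2 + 36a - 3960) + (0)
Last nonzero remainder: 36a**2 + 36a - 3960. Dividing through by 36 gives the monic gcd a**2 + a - 110.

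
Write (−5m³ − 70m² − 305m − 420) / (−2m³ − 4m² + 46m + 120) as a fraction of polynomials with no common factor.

Euclidean algorithm in ℚ[m]:
  −5m³ − 70m² − 305m − 420 = (5/2)(−2m³ − 4m² + 46m + 120) + (−60m² − 420m − 720)
  −2m³ − 4m² + 46m + 120 = ((1/30)m − 1/6)(−60m² − 420m − 720) + (0)
Last nonzero remainder: −60m² − 420m − 720. Dividing through by −60 gives the monic gcd m² + 7m + 12.
Cancel m² + 7m + 12 from numerator and denominator to get the reduced form.

(5m + 35)/(2m − 10)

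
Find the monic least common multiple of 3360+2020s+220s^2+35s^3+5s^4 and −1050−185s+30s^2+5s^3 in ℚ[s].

−20160−12792s−1052s^2+150s^3+7s^4+6s^5+s^6

Repeated division with remainder:
  5s^4+35s^3+220s^2+2020s+3360 = (s+1)(5s^3+30s^2−185s−1050) + (375s^2+3255s+4410)
  5s^3+30s^2−185s−1050 = ((1/75)s−67/1875)(375s^2+3255s+4410) + (−(15936/125)s−111552/125)
  375s^2+3255s+4410 = (−(15625/5312)s−13125/2656)(−(15936/125)s−111552/125) + (0)
Last nonzero remainder: −(15936/125)s−111552/125. Dividing through by −15936/125 gives the monic gcd s+7.
Then lcm(f, g) = f·g / gcd(f, g); expanding and making the result monic gives the answer.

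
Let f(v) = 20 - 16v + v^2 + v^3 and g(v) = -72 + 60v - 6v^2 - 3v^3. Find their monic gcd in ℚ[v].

4 - 4v + v^2

Repeated division with remainder:
  v^3 + v^2 - 16v + 20 = (-1/3)(-3v^3 - 6v^2 + 60v - 72) + (-v^2 + 4v - 4)
  -3v^3 - 6v^2 + 60v - 72 = (3v + 18)(-v^2 + 4v - 4) + (0)
Last nonzero remainder: -v^2 + 4v - 4. Dividing through by -1 gives the monic gcd v^2 - 4v + 4.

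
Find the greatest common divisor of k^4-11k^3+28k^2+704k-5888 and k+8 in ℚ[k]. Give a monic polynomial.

k+8

Apply the Euclidean algorithm:
  k^4-11k^3+28k^2+704k-5888 = (k^3-19k^2+180k-736)(k+8) + (0)
The last nonzero remainder k+8 is already monic.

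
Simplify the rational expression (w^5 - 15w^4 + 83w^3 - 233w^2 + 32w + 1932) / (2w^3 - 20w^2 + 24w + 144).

(w^3 - 11w^2 + 51w - 161)/(2w - 12)

By polynomial division,
  w^5 - 15w^4 + 83w^3 - 233w^2 + 32w + 1932 = ((1/2)w^2 - (5/2)w + 21/2)(2w^3 - 20w^2 + 24w + 144) + (-35w^2 + 140w + 420)
  2w^3 - 20w^2 + 24w + 144 = (-(2/35)w + 12/35)(-35w^2 + 140w + 420) + (0)
Last nonzero remainder: -35w^2 + 140w + 420. Dividing through by -35 gives the monic gcd w^2 - 4w - 12.
Cancel w^2 - 4w - 12 from numerator and denominator to get the reduced form.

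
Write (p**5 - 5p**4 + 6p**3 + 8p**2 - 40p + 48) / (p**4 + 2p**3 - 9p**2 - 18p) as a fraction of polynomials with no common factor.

(p**3 - 4p**2 + 8p - 8)/(p**2 + 3p)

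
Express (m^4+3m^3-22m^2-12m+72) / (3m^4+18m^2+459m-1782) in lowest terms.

Euclidean algorithm in ℚ[m]:
  m^4+3m^3-22m^2-12m+72 = (1/3)(3m^4+18m^2+459m-1782) + (3m^3-28m^2-165m+666)
  3m^4+18m^2+459m-1782 = (m+28/3)(3m^3-28m^2-165m+666) + ((1333/3)m^2+1333m-7998)
  3m^3-28m^2-165m+666 = ((9/1333)m-111/1333)((1333/3)m^2+1333m-7998) + (0)
Last nonzero remainder: (1333/3)m^2+1333m-7998. Dividing through by 1333/3 gives the monic gcd m^2+3m-18.
Cancel m^2+3m-18 from numerator and denominator to get the reduced form.

(m^2-4)/(3m^2-9m+99)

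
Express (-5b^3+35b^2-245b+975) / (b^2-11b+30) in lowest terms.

(-5b^2+10b-195)/(b-6)

Apply the Euclidean algorithm:
  -5b^3+35b^2-245b+975 = (-5b-20)(b^2-11b+30) + (-315b+1575)
  b^2-11b+30 = (-(1/315)b+2/105)(-315b+1575) + (0)
Last nonzero remainder: -315b+1575. Dividing through by -315 gives the monic gcd b-5.
Cancel b-5 from numerator and denominator to get the reduced form.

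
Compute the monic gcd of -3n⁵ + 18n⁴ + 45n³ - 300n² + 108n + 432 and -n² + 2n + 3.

Repeated division with remainder:
  -3n⁵ + 18n⁴ + 45n³ - 300n² + 108n + 432 = (3n³ - 12n² - 60n + 144)(-n² + 2n + 3) + (0)
Last nonzero remainder: -n² + 2n + 3. Dividing through by -1 gives the monic gcd n² - 2n - 3.

n² - 2n - 3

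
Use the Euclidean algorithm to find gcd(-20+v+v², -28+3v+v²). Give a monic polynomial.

-4+v

Repeated division with remainder:
  v²+v-20 = (v²+3v-28) + (-2v+8)
  v²+3v-28 = (-(1/2)v-7/2)(-2v+8) + (0)
Last nonzero remainder: -2v+8. Dividing through by -2 gives the monic gcd v-4.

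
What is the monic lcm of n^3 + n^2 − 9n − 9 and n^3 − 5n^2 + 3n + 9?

n^4 − 2n^3 − 12n^2 + 18n + 27

By polynomial division,
  n^3 + n^2 − 9n − 9 = (n^3 − 5n^2 + 3n + 9) + (6n^2 − 12n − 18)
  n^3 − 5n^2 + 3n + 9 = ((1/6)n − 1/2)(6n^2 − 12n − 18) + (0)
Last nonzero remainder: 6n^2 − 12n − 18. Dividing through by 6 gives the monic gcd n^2 − 2n − 3.
Then lcm(f, g) = f·g / gcd(f, g); expanding and making the result monic gives the answer.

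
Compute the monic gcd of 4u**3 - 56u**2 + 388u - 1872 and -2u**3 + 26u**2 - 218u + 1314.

u - 9

Euclidean algorithm in ℚ[u]:
  4u**3 - 56u**2 + 388u - 1872 = (-2)(-2u**3 + 26u**2 - 218u + 1314) + (-4u**2 - 48u + 756)
  -2u**3 + 26u**2 - 218u + 1314 = ((1/2)u - 25/2)(-4u**2 - 48u + 756) + (-1196u + 10764)
  -4u**2 - 48u + 756 = ((1/299)u + 21/299)(-1196u + 10764) + (0)
Last nonzero remainder: -1196u + 10764. Dividing through by -1196 gives the monic gcd u - 9.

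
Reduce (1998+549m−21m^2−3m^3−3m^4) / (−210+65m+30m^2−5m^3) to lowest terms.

(−666+39m−6m^2+3m^3)/(70−45m+5m^2)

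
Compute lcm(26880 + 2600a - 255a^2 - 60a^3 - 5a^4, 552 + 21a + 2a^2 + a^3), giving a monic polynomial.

Euclidean algorithm in ℚ[a]:
  -5a^4 - 60a^3 - 255a^2 + 2600a + 26880 = (-5a - 50)(a^3 + 2a^2 + 21a + 552) + (-50a^2 + 6410a + 54480)
  a^3 + 2a^2 + 21a + 552 = (-(1/50)a - 651/250)(-50a^2 + 6410a + 54480) + ((445056/25)a + 3560448/25)
  -50a^2 + 6410a + 54480 = (-(625/222528)a + 28375/74176)((445056/25)a + 3560448/25) + (0)
Last nonzero remainder: (445056/25)a + 3560448/25. Dividing through by 445056/25 gives the monic gcd a + 8.
Then lcm(f, g) = f·g / gcd(f, g); expanding and making the result monic gives the answer.

-370944 - 3624a + 1263a^2 + 2a^3 + 48a^4 + 6a^5 + a^6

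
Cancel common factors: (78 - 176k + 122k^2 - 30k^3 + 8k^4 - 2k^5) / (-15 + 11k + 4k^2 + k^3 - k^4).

By polynomial division,
  -2k^5 + 8k^4 - 30k^3 + 122k^2 - 176k + 78 = (2k - 6)(-k^4 + k^3 + 4k^2 + 11k - 15) + (-32k^3 + 124k^2 - 80k - 12)
  -k^4 + k^3 + 4k^2 + 11k - 15 = ((1/32)k + 23/256)(-32k^3 + 124k^2 - 80k - 12) + (-(297/64)k^2 + (297/16)k - 891/64)
  -32k^3 + 124k^2 - 80k - 12 = ((2048/297)k + 256/297)(-(297/64)k^2 + (297/16)k - 891/64) + (0)
Last nonzero remainder: -(297/64)k^2 + (297/16)k - 891/64. Dividing through by -297/64 gives the monic gcd k^2 - 4k + 3.
Cancel k^2 - 4k + 3 from numerator and denominator to get the reduced form.

(-26 + 24k + 2k^3)/(5 + 3k + k^2)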